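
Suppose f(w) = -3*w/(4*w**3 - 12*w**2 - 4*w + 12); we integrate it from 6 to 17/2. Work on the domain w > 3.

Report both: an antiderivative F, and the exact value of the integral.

Antiderivative: F(w) = 3*(-3*log(w - 3) + 2*log(w - 1) + log(w + 1))/32; value = -9*log(11/2)/32 - 3*log(5)/16 - 3*log(7)/32 + 3*log(19/2)/32 + 9*log(3)/32 + 3*log(15/2)/16

The denominator factors as 4*(w - 3)*(w - 1)*(w + 1); partial fractions split f into directly integrable pieces: 3/(32*(w + 1)) + 3/(16*(w - 1)) - 9/(32*(w - 3)).
F(w) = 3*(-3*log(w - 3) + 2*log(w - 1) + log(w + 1))/32 is an antiderivative of f.
Check: d/dw[3*(-3*log(w - 3) + 2*log(w - 1) + log(w + 1))/32] = -3*w/(4*w**3 - 12*w**2 - 4*w + 12) = f(w).
F(17/2) = -9*log(11/2)/32 + 3*log(19/2)/32 + 3*log(15/2)/16; F(6) = -9*log(3)/32 + 3*log(7)/32 + 3*log(5)/16.
Integral = F(17/2) - F(6) = -9*log(11/2)/32 - 3*log(5)/16 - 3*log(7)/32 + 3*log(19/2)/32 + 9*log(3)/32 + 3*log(15/2)/16.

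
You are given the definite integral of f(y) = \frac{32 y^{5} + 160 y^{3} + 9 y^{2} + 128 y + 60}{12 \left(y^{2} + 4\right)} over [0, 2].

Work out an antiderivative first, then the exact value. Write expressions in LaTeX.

Since d/dy undoes antidifferentiation here, F'(y) = f(y) is required of F(y).
F(y) = \frac{2 y^{4}}{3} + \frac{4 y^{2}}{3} + \frac{3 y}{4} + \operatorname{atan}{\left(\frac{y}{2} \right)} is an antiderivative of f.
Check: d/dy[\frac{2 y^{4}}{3} + \frac{4 y^{2}}{3} + \frac{3 y}{4} + \operatorname{atan}{\left(\frac{y}{2} \right)}] = \frac{32 y^{5} + 160 y^{3} + 9 y^{2} + 128 y + 60}{12 y^{2} + 48}, which equals f(y).
F(2) = \frac{\pi}{4} + \frac{35}{2}; F(0) = 0.
Integral = F(2) - F(0) = \frac{\pi}{4} + \frac{35}{2}.

Antiderivative: F(y) = \frac{2 y^{4}}{3} + \frac{4 y^{2}}{3} + \frac{3 y}{4} + \operatorname{atan}{\left(\frac{y}{2} \right)}; value = \frac{\pi}{4} + \frac{35}{2}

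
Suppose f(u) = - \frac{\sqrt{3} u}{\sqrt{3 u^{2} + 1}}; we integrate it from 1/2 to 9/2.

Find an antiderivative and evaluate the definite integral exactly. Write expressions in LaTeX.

Antiderivative: F(u) = - \sqrt{u^{2} + \frac{1}{3}}; value = - \frac{\sqrt{741}}{6} + \frac{\sqrt{21}}{6}

The substitution w = u^{2} + \frac{1}{3} works: f is exactly (dF/dw)*(dw/du) for that inner function.
F(u) = - \sqrt{u^{2} + \frac{1}{3}} is an antiderivative of f.
Check: d/du[- \sqrt{u^{2} + \frac{1}{3}}] = - \frac{\sqrt{3} u}{\sqrt{3 u^{2} + 1}} = f(u).
F(9/2) = - \frac{\sqrt{741}}{6}; F(1/2) = - \frac{\sqrt{21}}{6}.
Integral = F(9/2) - F(1/2) = - \frac{\sqrt{741}}{6} + \frac{\sqrt{21}}{6}.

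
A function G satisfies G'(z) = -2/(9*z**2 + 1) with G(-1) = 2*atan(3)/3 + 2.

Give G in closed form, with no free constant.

G(z) = 2 - 2*atan(3*z)/3

Differentiate the proposed G(z) back; it has to land on the given G'(z).
A general antiderivative is -2*atan(3*z)/3 + C.
The condition gives C = 2*atan(3)/3 + 2 - (2*atan(3)/3) = 2.
So G(z) = 2 - 2*atan(3*z)/3.
Check: d/dz[2 - 2*atan(3*z)/3] = -2/(9*z**2 + 1) = G'(z).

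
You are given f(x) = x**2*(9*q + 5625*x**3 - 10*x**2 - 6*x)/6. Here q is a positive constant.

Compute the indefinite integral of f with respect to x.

A first test for any F(x): its x-derivative must equal f(x) identically.
Check: d/dx[x**3*(6*q + 1875*x**3 - 4*x**2 - 3*x)/12] = 3*q*x**2/2 + 1875*x**5/2 - 5*x**4/3 - x**3, which equals f(x).

F(x) = x**3*(6*q + 1875*x**3 - 4*x**2 - 3*x)/12 + C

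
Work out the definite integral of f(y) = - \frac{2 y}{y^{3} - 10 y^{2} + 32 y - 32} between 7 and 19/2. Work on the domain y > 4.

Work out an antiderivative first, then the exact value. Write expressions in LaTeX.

The denominator factors as \left(y - 4\right)^{2} \left(y - 2\right); partial fractions split f into directly integrable pieces: - \frac{1}{y - 2} + \frac{1}{y - 4} - \frac{4}{\left(y - 4\right)^{2}}.
F(y) = \frac{\left(y - 4\right) \log{\left(y - 4 \right)} - \left(y - 4\right) \log{\left(y - 2 \right)} + 4}{y - 4} is an antiderivative of f.
Check: d/dy[\frac{\left(y - 4\right) \log{\left(y - 4 \right)} - \left(y - 4\right) \log{\left(y - 2 \right)} + 4}{y - 4}] = - \frac{2 y}{y^{3} - 10 y^{2} + 32 y - 32} = f(y).
F(19/2) = - \log{\left(\frac{15}{2} \right)} + \frac{8}{11} + \log{\left(\frac{11}{2} \right)}; F(7) = - \log{\left(5 \right)} + \log{\left(3 \right)} + \frac{4}{3}.
Integral = F(19/2) - F(7) = - \log{\left(\frac{15}{2} \right)} - \log{\left(3 \right)} - \frac{20}{33} + \log{\left(5 \right)} + \log{\left(\frac{11}{2} \right)}.

Antiderivative: F(y) = \frac{\left(y - 4\right) \log{\left(y - 4 \right)} - \left(y - 4\right) \log{\left(y - 2 \right)} + 4}{y - 4}; value = - \log{\left(\frac{15}{2} \right)} - \log{\left(3 \right)} - \frac{20}{33} + \log{\left(5 \right)} + \log{\left(\frac{11}{2} \right)}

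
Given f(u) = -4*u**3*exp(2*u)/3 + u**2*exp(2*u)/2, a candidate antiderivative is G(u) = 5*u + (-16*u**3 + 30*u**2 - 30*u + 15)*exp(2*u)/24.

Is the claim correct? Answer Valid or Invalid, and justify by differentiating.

d/du[G] = -4*u**3*exp(2*u)/3 + u**2*exp(2*u)/2 + 5
d/du[G] - f(u) = 5 != 0.

Invalid: d/du[G] - f = 5, which is not 0.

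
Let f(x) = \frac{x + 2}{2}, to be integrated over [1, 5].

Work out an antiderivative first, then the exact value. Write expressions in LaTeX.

A first test for any F(x): its x-derivative must equal f(x) identically.
F(x) = \frac{x^{2} + 4 x - 4}{4} is an antiderivative of f.
Check: d/dx[\frac{x^{2} + 4 x - 4}{4}] = \frac{x}{2} + 1, which equals f(x).
F(5) = \frac{41}{4}; F(1) = \frac{1}{4}.
Integral = F(5) - F(1) = 10.

Antiderivative: F(x) = \frac{x^{2} + 4 x - 4}{4}; value = 10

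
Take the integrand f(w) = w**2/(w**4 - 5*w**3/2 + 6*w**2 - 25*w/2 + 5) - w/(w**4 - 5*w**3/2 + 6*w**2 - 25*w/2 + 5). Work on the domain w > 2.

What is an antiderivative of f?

The denominator factors as (w - 2)*(2*w - 1)*(w**2 + 5); partial fractions split f into directly integrable pieces: -2*(17*w - 65)/(189*(w**2 + 5)) + 4/(63*(2*w - 1)) + 4/(27*(w - 2)).
Check: d/dw[4*log(w - 2)/27 + 2*log(w - 1/2)/63 - 17*log(w**2 + 5)/189 + 26*sqrt(5)*atan(sqrt(5)*w/5)/189] = (2*w**2 - 2*w)/(2*w**4 - 5*w**3 + 12*w**2 - 25*w + 10), which equals f(w).

An antiderivative is F(w) = 4*log(w - 2)/27 + 2*log(w - 1/2)/63 - 17*log(w**2 + 5)/189 + 26*sqrt(5)*atan(sqrt(5)*w/5)/189.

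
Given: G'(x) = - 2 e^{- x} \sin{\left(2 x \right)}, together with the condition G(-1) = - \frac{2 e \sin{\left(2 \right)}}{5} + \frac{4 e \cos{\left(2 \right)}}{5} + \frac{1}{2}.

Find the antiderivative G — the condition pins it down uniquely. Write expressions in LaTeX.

For G(x) to be correct, d/dx[G] must agree with the stated G'(x) identically.
A general antiderivative is \frac{2 e^{- x} \sin{\left(2 x \right)}}{5} + \frac{4 e^{- x} \cos{\left(2 x \right)}}{5} + C.
The condition gives C = - \frac{2 e \sin{\left(2 \right)}}{5} + \frac{4 e \cos{\left(2 \right)}}{5} + \frac{1}{2} - (- \frac{2 e \sin{\left(2 \right)}}{5} + \frac{4 e \cos{\left(2 \right)}}{5}) = \frac{1}{2}.
So G(x) = \frac{1}{2} + \frac{2 e^{- x} \sin{\left(2 x \right)}}{5} + \frac{4 e^{- x} \cos{\left(2 x \right)}}{5}.
Check: d/dx[\frac{1}{2} + \frac{2 e^{- x} \sin{\left(2 x \right)}}{5} + \frac{4 e^{- x} \cos{\left(2 x \right)}}{5}] = - 2 e^{- x} \sin{\left(2 x \right)} = G'(x).

G(x) = \frac{1}{2} + \frac{2 e^{- x} \sin{\left(2 x \right)}}{5} + \frac{4 e^{- x} \cos{\left(2 x \right)}}{5}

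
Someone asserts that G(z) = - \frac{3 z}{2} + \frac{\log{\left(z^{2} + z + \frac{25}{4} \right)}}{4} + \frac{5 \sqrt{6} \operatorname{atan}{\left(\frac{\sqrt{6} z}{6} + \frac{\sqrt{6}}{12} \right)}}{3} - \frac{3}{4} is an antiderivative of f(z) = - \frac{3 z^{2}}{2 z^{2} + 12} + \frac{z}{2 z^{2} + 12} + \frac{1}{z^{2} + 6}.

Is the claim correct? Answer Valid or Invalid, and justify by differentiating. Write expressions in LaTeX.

d/dz[G] = \frac{- 12 z^{2} - 8 z + 7}{8 z^{2} + 8 z + 50}
d/dz[G] - f(z) = \frac{- 2 z^{2} - 81 z - 8}{8 z^{4} + 8 z^{3} + 98 z^{2} + 48 z + 300} != 0.

Invalid: d/dz[G] - f = \frac{- 2 z^{2} - 81 z - 8}{8 z^{4} + 8 z^{3} + 98 z^{2} + 48 z + 300}, which is not 0.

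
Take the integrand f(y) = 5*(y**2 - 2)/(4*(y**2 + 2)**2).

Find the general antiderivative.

F(y) = -5*y/(4*(y**2 + 2)) + C

Recognize the product-rule pattern: f = u'v + uv' with u = -5*y/2, v = 1/(2*y**2 + 4), so integration by parts undoes it.
Check: d/dy[-5*y/(4*(y**2 + 2))] = (5*y**2 - 10)/(4*y**4 + 16*y**2 + 16), which equals f(y).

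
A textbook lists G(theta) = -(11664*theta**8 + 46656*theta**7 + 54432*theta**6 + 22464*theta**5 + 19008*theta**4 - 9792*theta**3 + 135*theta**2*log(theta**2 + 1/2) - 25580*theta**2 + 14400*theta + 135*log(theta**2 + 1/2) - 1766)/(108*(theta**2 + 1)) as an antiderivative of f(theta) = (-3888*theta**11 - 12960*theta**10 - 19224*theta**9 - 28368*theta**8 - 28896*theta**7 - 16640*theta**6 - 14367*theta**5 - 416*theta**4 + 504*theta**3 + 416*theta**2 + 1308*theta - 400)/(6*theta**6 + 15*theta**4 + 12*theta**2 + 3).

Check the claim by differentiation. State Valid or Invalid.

Valid: G'(theta) = f(theta).

d/dtheta[G] = (-3888*theta**11 - 12960*theta**10 - 19224*theta**9 - 28368*theta**8 - 28896*theta**7 - 16640*theta**6 - 14367*theta**5 - 416*theta**4 + 504*theta**3 + 416*theta**2 + 1308*theta - 400)/(6*theta**6 + 15*theta**4 + 12*theta**2 + 3)
This equals f(theta) exactly, so the claim holds.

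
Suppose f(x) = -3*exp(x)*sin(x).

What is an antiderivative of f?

An antiderivative is F(x) = 3*(-sin(x) + cos(x))*exp(x)/2.

An antiderivative F(x) passes only if d/dx[F] lands on f(x) exactly.
Check: d/dx[3*(-sin(x) + cos(x))*exp(x)/2] = -3*exp(x)*sin(x) = f(x).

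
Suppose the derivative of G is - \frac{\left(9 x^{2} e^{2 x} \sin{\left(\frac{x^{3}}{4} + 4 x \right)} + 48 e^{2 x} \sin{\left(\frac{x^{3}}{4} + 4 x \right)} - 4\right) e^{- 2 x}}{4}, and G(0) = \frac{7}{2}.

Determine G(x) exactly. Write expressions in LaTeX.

G(x) = \frac{\left(6 e^{2 x} \cos{\left(\frac{x^{3}}{4} + 4 x \right)} + 2 e^{2 x} - 1\right) e^{- 2 x}}{2}

Recover the given G'(x) by differentiating a candidate G(x); any mismatch rules it out.
A general antiderivative is 3 \cos{\left(\frac{x^{3}}{4} + 4 x \right)} - \frac{e^{- 2 x}}{2} + C.
The condition gives C = \frac{7}{2} - (\frac{5}{2}) = 1.
So G(x) = \frac{\left(6 e^{2 x} \cos{\left(\frac{x^{3}}{4} + 4 x \right)} + 2 e^{2 x} - 1\right) e^{- 2 x}}{2}.
Check: d/dx[\frac{\left(6 e^{2 x} \cos{\left(\frac{x^{3}}{4} + 4 x \right)} + 2 e^{2 x} - 1\right) e^{- 2 x}}{2}] = \frac{\left(- 9 x^{2} e^{2 x} \sin{\left(\frac{x^{3}}{4} + 4 x \right)} - 48 e^{2 x} \sin{\left(\frac{x^{3}}{4} + 4 x \right)} + 4\right) e^{- 2 x}}{4}, which equals G'(x).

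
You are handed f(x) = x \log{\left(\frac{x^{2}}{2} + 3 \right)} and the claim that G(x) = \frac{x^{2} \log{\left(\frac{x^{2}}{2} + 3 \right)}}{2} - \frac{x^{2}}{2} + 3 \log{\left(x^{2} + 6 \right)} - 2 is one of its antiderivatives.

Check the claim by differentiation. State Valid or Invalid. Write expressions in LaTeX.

d/dx[G] = x \log{\left(\frac{x^{2}}{2} + 3 \right)}
This equals f(x) exactly, so the claim holds.

Valid - differentiating G returns exactly f.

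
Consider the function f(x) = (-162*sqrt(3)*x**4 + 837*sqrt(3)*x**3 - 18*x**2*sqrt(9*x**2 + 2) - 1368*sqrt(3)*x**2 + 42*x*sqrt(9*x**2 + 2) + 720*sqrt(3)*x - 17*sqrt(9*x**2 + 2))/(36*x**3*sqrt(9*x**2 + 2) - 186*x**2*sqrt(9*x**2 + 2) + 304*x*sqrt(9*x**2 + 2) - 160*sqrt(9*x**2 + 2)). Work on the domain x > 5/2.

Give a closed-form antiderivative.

An antiderivative is F(x) = (-9*x*sqrt(9*x**2 + 2) - 3*sqrt(3)*x*log(2*x - 5) + 12*sqrt(9*x**2 + 2) + 4*sqrt(3)*log(2*x - 5) + sqrt(3))/(6*sqrt(3)*x - 8*sqrt(3)).

Recover f(x) by differentiating a candidate F(x); any mismatch rules it out.
Check: d/dx[(-9*x*sqrt(9*x**2 + 2) - 3*sqrt(3)*x*log(2*x - 5) + 12*sqrt(9*x**2 + 2) + 4*sqrt(3)*log(2*x - 5) + sqrt(3))/(6*sqrt(3)*x - 8*sqrt(3))] = (-162*sqrt(3)*x**4 + 837*sqrt(3)*x**3 - 18*x**2*sqrt(9*x**2 + 2) - 1368*sqrt(3)*x**2 + 42*x*sqrt(9*x**2 + 2) + 720*sqrt(3)*x - 17*sqrt(9*x**2 + 2))/(36*x**3*sqrt(9*x**2 + 2) - 186*x**2*sqrt(9*x**2 + 2) + 304*x*sqrt(9*x**2 + 2) - 160*sqrt(9*x**2 + 2)) = f(x).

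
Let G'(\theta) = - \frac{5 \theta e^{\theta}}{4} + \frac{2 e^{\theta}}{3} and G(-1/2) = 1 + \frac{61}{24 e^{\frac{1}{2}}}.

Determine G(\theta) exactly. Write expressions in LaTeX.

G(\theta) = - \frac{5 \theta e^{\theta}}{4} + \frac{23 e^{\theta}}{12} + 1

Recognize the product-rule pattern: G'(\theta) = u'v + uv' with u = \frac{23}{12} - \frac{5 \theta}{4}, v = e^{\theta}, so integration by parts undoes it.
A general antiderivative is \frac{\left(23 - 15 \theta\right) e^{\theta}}{12} + C.
The condition gives C = 1 + \frac{61}{24 e^{\frac{1}{2}}} - (\frac{61}{24 e^{\frac{1}{2}}}) = 1.
So G(\theta) = - \frac{5 \theta e^{\theta}}{4} + \frac{23 e^{\theta}}{12} + 1.
Check: d/d\theta[- \frac{5 \theta e^{\theta}}{4} + \frac{23 e^{\theta}}{12} + 1] = - \frac{5 \theta e^{\theta}}{4} + \frac{2 e^{\theta}}{3} = G'(\theta).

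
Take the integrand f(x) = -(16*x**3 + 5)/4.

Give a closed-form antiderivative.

An antiderivative is F(x) = -x*(4*x**3 + 5)/4.

A candidate is checked by its d/dx: the result must match f(x).
Check: d/dx[-x*(4*x**3 + 5)/4] = -4*x**3 - 5/4, which equals f(x).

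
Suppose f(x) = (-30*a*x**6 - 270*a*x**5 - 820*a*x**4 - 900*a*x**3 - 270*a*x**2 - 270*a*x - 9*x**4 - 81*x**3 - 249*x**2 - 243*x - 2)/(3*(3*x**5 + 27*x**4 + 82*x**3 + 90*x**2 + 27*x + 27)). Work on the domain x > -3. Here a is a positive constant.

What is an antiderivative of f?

An antiderivative is F(x) = -(10*a*x**4 + 60*a*x**3 + 90*a*x**2 + 3*x**2*log(2*x**2 + 2/3) + 18*x*log(2*x**2 + 2/3) + 27*log(2*x**2 + 2/3) - 2)/(6*(x + 3)**2).

An antiderivative F(x) passes only if d/dx[F] lands on f(x) exactly.
Check: d/dx[-(10*a*x**4 + 60*a*x**3 + 90*a*x**2 + 3*x**2*log(2*x**2 + 2/3) + 18*x*log(2*x**2 + 2/3) + 27*log(2*x**2 + 2/3) - 2)/(6*(x + 3)**2)] = (-30*a*x**6 - 270*a*x**5 - 820*a*x**4 - 900*a*x**3 - 270*a*x**2 - 270*a*x - 9*x**4 - 81*x**3 - 249*x**2 - 243*x - 2)/(9*x**5 + 81*x**4 + 246*x**3 + 270*x**2 + 81*x + 81), which equals f(x).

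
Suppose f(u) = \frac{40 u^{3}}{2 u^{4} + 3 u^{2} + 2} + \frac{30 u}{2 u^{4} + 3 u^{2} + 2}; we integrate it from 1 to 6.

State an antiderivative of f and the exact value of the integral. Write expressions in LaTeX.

Antiderivative: F(u) = 5 \log{\left(u^{4} + \frac{3 u^{2}}{2} + 1 \right)}; value = - 5 \log{\left(\frac{7}{2} \right)} + 5 \log{\left(1351 \right)}

f matches the chain-rule pattern g'(h)*h' with inner function h(u) = u^{4} + \frac{3 u^{2}}{2} + 1; substituting w = h(u) collapses the integral.
F(u) = 5 \log{\left(u^{4} + \frac{3 u^{2}}{2} + 1 \right)} is an antiderivative of f.
Check: d/du[5 \log{\left(u^{4} + \frac{3 u^{2}}{2} + 1 \right)}] = \frac{40 u^{3} + 30 u}{2 u^{4} + 3 u^{2} + 2}, which equals f(u).
F(6) = 5 \log{\left(1351 \right)}; F(1) = 5 \log{\left(\frac{7}{2} \right)}.
Integral = F(6) - F(1) = - 5 \log{\left(\frac{7}{2} \right)} + 5 \log{\left(1351 \right)}.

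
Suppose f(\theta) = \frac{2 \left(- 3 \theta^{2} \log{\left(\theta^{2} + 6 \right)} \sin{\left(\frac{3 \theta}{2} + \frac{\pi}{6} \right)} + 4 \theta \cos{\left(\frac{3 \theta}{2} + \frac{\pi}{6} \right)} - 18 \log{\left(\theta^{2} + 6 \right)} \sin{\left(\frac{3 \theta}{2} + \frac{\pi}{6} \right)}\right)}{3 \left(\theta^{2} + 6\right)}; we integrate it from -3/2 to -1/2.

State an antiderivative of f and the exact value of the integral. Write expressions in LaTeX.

f has the shape u'v + uv' for u = \frac{4 \cos{\left(\frac{3 \theta}{2} + \frac{\pi}{6} \right)}}{3} and v = \log{\left(\theta^{2} + 6 \right)} — it is the derivative of the product u*v.
F(\theta) = \frac{4 \log{\left(\theta^{2} + 6 \right)} \cos{\left(\frac{3 \theta}{2} + \frac{\pi}{6} \right)}}{3} is an antiderivative of f.
Check: d/d\theta[\frac{4 \log{\left(\theta^{2} + 6 \right)} \cos{\left(\frac{3 \theta}{2} + \frac{\pi}{6} \right)}}{3}] = \frac{- 6 \theta^{2} \log{\left(\theta^{2} + 6 \right)} \sin{\left(\frac{3 \theta}{2} + \frac{\pi}{6} \right)} + 8 \theta \cos{\left(\frac{3 \theta}{2} + \frac{\pi}{6} \right)} - 36 \log{\left(\theta^{2} + 6 \right)} \sin{\left(\frac{3 \theta}{2} + \frac{\pi}{6} \right)}}{3 \theta^{2} + 18}, which equals f(\theta).
F(-1/2) = \frac{4 \log{\left(\frac{25}{4} \right)} \sin{\left(\frac{3}{4} + \frac{\pi}{3} \right)}}{3}; F(-3/2) = \frac{4 \log{\left(\frac{33}{4} \right)} \sin{\left(\frac{\pi}{3} + \frac{9}{4} \right)}}{3}.
Integral = F(-1/2) - F(-3/2) = - \frac{4 \log{\left(\frac{33}{4} \right)} \sin{\left(\frac{\pi}{3} + \frac{9}{4} \right)}}{3} + \frac{4 \log{\left(\frac{25}{4} \right)} \sin{\left(\frac{3}{4} + \frac{\pi}{3} \right)}}{3}.

Antiderivative: F(\theta) = \frac{4 \log{\left(\theta^{2} + 6 \right)} \cos{\left(\frac{3 \theta}{2} + \frac{\pi}{6} \right)}}{3}; value = - \frac{4 \log{\left(\frac{33}{4} \right)} \sin{\left(\frac{\pi}{3} + \frac{9}{4} \right)}}{3} + \frac{4 \log{\left(\frac{25}{4} \right)} \sin{\left(\frac{3}{4} + \frac{\pi}{3} \right)}}{3}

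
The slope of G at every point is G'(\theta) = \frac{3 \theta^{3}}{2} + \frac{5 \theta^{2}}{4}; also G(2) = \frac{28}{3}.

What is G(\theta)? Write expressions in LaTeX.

The integrand splits into summands that can be handled one at a time.
A general antiderivative is \frac{3 \theta^{4}}{8} + \frac{5 \theta^{3}}{12} + C.
The condition gives C = \frac{28}{3} - (\frac{28}{3}) = 0.
So G(\theta) = \frac{\theta^{3} \left(9 \theta + 10\right)}{24}.
Check: d/d\theta[\frac{\theta^{3} \left(9 \theta + 10\right)}{24}] = \frac{3 \theta^{3}}{2} + \frac{5 \theta^{2}}{4} = G'(\theta).

G(\theta) = \frac{\theta^{3} \left(9 \theta + 10\right)}{24}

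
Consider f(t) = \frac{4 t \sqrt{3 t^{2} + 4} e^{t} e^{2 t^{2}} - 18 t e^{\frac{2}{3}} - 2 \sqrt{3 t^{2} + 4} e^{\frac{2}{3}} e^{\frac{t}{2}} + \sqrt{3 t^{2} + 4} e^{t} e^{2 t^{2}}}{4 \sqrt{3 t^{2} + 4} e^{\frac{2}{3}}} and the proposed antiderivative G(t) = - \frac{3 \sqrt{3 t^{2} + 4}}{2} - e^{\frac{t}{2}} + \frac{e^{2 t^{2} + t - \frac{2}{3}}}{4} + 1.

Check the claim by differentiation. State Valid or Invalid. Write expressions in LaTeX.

Valid. The derivative of G reproduces f.

d/dt[G] = \frac{\frac{4 t \sqrt{3 t^{2} + 4} e^{t} e^{2 t^{2}}}{e^{\frac{2}{3}}} - 18 t - 2 \sqrt{3 t^{2} + 4} e^{\frac{t}{2}} + \frac{\sqrt{3 t^{2} + 4} e^{t} e^{2 t^{2}}}{e^{\frac{2}{3}}}}{4 \sqrt{3 t^{2} + 4}}
This equals f(t) exactly, so the claim holds.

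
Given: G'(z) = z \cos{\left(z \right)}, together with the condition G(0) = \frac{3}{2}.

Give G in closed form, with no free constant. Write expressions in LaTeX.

G(z) = \frac{2 z \sin{\left(z \right)} + 2 \cos{\left(z \right)} + 1}{2}

Recover the given G'(z) by differentiating a candidate G(z); any mismatch rules it out.
A general antiderivative is z \sin{\left(z \right)} + \cos{\left(z \right)} + C.
The condition gives C = \frac{3}{2} - (1) = \frac{1}{2}.
So G(z) = \frac{2 z \sin{\left(z \right)} + 2 \cos{\left(z \right)} + 1}{2}.
Check: d/dz[\frac{2 z \sin{\left(z \right)} + 2 \cos{\left(z \right)} + 1}{2}] = z \cos{\left(z \right)} = G'(z).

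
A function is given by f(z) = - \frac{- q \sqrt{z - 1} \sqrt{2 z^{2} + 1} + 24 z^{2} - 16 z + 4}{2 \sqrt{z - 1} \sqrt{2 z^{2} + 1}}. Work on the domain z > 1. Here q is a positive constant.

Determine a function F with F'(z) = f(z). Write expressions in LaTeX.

An antiderivative is F(z) = \frac{q z}{2} - 2 \sqrt{2 z - 2} \sqrt{4 z^{2} + 2}.

Any candidate F(z) must reproduce f(z) exactly when differentiated.
Check: d/dz[\frac{q z}{2} - 2 \sqrt{2 z - 2} \sqrt{4 z^{2} + 2}] = \frac{q \sqrt{z - 1} \sqrt{2 z^{2} + 1} - 24 z^{2} + 16 z - 4}{2 \sqrt{z - 1} \sqrt{2 z^{2} + 1}}, which equals f(z).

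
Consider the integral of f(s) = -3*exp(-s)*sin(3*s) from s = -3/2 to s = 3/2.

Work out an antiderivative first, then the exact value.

A first test for any F(s): its s-derivative must equal f(s) identically.
F(s) = (3*sin(3*s) + 9*cos(3*s))*exp(-s)/10 is an antiderivative of f.
Check: d/ds[(3*sin(3*s) + 9*cos(3*s))*exp(-s)/10] = -3*exp(-s)*sin(3*s) = f(s).
F(3/2) = 3*exp(-3/2)*sin(9/2)/10 + 9*exp(-3/2)*cos(9/2)/10; F(-3/2) = 9*exp(3/2)*cos(9/2)/10 - 3*exp(3/2)*sin(9/2)/10.
Integral = F(3/2) - F(-3/2) = 3*exp(3/2)*sin(9/2)/10 + 3*exp(-3/2)*sin(9/2)/10 + 9*exp(-3/2)*cos(9/2)/10 - 9*exp(3/2)*cos(9/2)/10.

Antiderivative: F(s) = (3*sin(3*s) + 9*cos(3*s))*exp(-s)/10; value = 3*exp(3/2)*sin(9/2)/10 + 3*exp(-3/2)*sin(9/2)/10 + 9*exp(-3/2)*cos(9/2)/10 - 9*exp(3/2)*cos(9/2)/10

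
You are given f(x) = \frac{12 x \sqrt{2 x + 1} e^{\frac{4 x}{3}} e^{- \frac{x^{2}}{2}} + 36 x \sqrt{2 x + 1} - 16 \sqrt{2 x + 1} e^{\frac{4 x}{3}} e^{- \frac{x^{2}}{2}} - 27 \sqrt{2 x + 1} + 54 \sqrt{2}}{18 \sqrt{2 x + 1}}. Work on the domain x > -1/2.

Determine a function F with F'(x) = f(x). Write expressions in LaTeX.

An antiderivative is F(x) = x^{2} - \frac{3 x}{2} + 3 \sqrt{4 x + 2} - \frac{2 e^{\frac{4 x}{3}} e^{- \frac{x^{2}}{2}}}{3}.

Recover f(x) by differentiating a candidate F(x); any mismatch rules it out.
Check: d/dx[x^{2} - \frac{3 x}{2} + 3 \sqrt{4 x + 2} - \frac{2 e^{\frac{4 x}{3}} e^{- \frac{x^{2}}{2}}}{3}] = \frac{\left(12 x \sqrt{2 x + 1} e^{\frac{4 x}{3}} + 36 x \sqrt{2 x + 1} e^{\frac{x^{2}}{2}} - 16 \sqrt{2 x + 1} e^{\frac{4 x}{3}} - 27 \sqrt{2 x + 1} e^{\frac{x^{2}}{2}} + 54 \sqrt{2} e^{\frac{x^{2}}{2}}\right) e^{- \frac{x^{2}}{2}}}{18 \sqrt{2 x + 1}}, which equals f(x).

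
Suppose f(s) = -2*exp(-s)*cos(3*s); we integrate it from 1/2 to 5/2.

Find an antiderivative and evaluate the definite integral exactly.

Antiderivative: F(s) = (-3*sin(3*s) + cos(3*s))*exp(-s)/5; value = -3*exp(-5/2)*sin(15/2)/5 - exp(-1/2)*cos(3/2)/5 + exp(-5/2)*cos(15/2)/5 + 3*exp(-1/2)*sin(3/2)/5

Differentiate the proposed F(s) back; it has to land on f(s) exactly.
F(s) = (-3*sin(3*s) + cos(3*s))*exp(-s)/5 is an antiderivative of f.
Check: d/ds[(-3*sin(3*s) + cos(3*s))*exp(-s)/5] = -2*exp(-s)*cos(3*s) = f(s).
F(5/2) = -3*exp(-5/2)*sin(15/2)/5 + exp(-5/2)*cos(15/2)/5; F(1/2) = -3*exp(-1/2)*sin(3/2)/5 + exp(-1/2)*cos(3/2)/5.
Integral = F(5/2) - F(1/2) = -3*exp(-5/2)*sin(15/2)/5 - exp(-1/2)*cos(3/2)/5 + exp(-5/2)*cos(15/2)/5 + 3*exp(-1/2)*sin(3/2)/5.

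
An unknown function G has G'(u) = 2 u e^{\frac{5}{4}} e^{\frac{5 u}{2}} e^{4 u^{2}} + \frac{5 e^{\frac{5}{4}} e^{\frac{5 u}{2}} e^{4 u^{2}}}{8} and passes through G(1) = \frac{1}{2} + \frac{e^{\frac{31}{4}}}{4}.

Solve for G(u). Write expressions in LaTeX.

G(u) = \frac{e^{\frac{5}{4}} e^{\frac{5 u}{2}} e^{4 u^{2}}}{4} + \frac{1}{2}

The substitution w = 4 u^{2} + \frac{5 u}{2} + \frac{5}{4} works: G'(u) is exactly (dG/dw)*(dw/du) for that inner function.
A general antiderivative is \frac{e^{4 u^{2} + \frac{5 u}{2} + \frac{5}{4}}}{4} + C.
The condition gives C = \frac{1}{2} + \frac{e^{\frac{31}{4}}}{4} - (\frac{e^{\frac{31}{4}}}{4}) = \frac{1}{2}.
So G(u) = \frac{e^{\frac{5}{4}} e^{\frac{5 u}{2}} e^{4 u^{2}}}{4} + \frac{1}{2}.
Check: d/du[\frac{e^{\frac{5}{4}} e^{\frac{5 u}{2}} e^{4 u^{2}}}{4} + \frac{1}{2}] = 2 u e^{\frac{5}{4}} e^{\frac{5 u}{2}} e^{4 u^{2}} + \frac{5 e^{\frac{5}{4}} e^{\frac{5 u}{2}} e^{4 u^{2}}}{8} = G'(u).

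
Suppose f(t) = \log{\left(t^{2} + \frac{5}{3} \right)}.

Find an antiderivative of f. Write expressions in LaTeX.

Check any antiderivative F(t) by computing F'(t) and comparing it with f(t).
Check: d/dt[t \log{\left(t^{2} + \frac{5}{3} \right)} - 2 t + \frac{2 \sqrt{15} \operatorname{atan}{\left(\frac{\sqrt{15} t}{5} \right)}}{3}] = \log{\left(t^{2} + \frac{5}{3} \right)} = f(t).

An antiderivative is F(t) = t \log{\left(t^{2} + \frac{5}{3} \right)} - 2 t + \frac{2 \sqrt{15} \operatorname{atan}{\left(\frac{\sqrt{15} t}{5} \right)}}{3}.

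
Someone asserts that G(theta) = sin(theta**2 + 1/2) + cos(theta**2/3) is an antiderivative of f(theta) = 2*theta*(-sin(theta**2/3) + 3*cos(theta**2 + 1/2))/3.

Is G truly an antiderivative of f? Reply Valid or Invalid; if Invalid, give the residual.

d/dtheta[G] = -2*theta*sin(theta**2/3)/3 + 2*theta*cos(theta**2 + 1/2)
This equals f(theta) exactly, so the claim holds.

Valid - differentiating G returns exactly f.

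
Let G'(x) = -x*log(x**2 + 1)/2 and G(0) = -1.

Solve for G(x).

G(x) = -x**2*log(x**2 + 1)/4 + x**2/4 - log(x**2 + 1)/4 - 1

Differentiate the proposed G(x) back; it has to land on the given G'(x).
A general antiderivative is -x**2*log(x**2 + 1)/4 + x**2/4 - log(x**2 + 1)/4 + C.
The condition gives C = -1 - (0) = -1.
So G(x) = -x**2*log(x**2 + 1)/4 + x**2/4 - log(x**2 + 1)/4 - 1.
Check: d/dx[-x**2*log(x**2 + 1)/4 + x**2/4 - log(x**2 + 1)/4 - 1] = -x*log(x**2 + 1)/2 = G'(x).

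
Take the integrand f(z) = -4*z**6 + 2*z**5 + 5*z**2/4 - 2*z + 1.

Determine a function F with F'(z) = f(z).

An antiderivative is F(z) = z*(-48*z**6 + 28*z**5 + 35*z**2 - 84*z + 84)/84.

The integrand splits into summands that can be handled one at a time.
Check: d/dz[z*(-48*z**6 + 28*z**5 + 35*z**2 - 84*z + 84)/84] = -4*z**6 + 2*z**5 + 5*z**2/4 - 2*z + 1 = f(z).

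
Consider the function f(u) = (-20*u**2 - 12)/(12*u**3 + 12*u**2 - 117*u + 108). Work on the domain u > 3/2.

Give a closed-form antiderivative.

An antiderivative is F(u) = -(546*u*log(u - 3/2) + 664*u*log(u + 4) - 819*log(u - 3/2) - 996*log(u + 4) - 627)/(363*(2*u - 3)).

The denominator factors as 3*(u + 4)*(2*u - 3)**2; partial fractions split f into directly integrable pieces: -182/(121*(2*u - 3)) - 38/(11*(2*u - 3)**2) - 332/(363*(u + 4)).
Check: d/du[-(546*u*log(u - 3/2) + 664*u*log(u + 4) - 819*log(u - 3/2) - 996*log(u + 4) - 627)/(363*(2*u - 3))] = (-20*u**2 - 12)/(12*u**3 + 12*u**2 - 117*u + 108) = f(u).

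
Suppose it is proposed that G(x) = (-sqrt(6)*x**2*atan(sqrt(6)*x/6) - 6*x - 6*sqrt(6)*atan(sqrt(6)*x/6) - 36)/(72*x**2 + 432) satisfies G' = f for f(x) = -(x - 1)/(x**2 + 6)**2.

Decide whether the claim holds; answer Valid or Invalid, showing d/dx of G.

d/dx[G] = (x - 1)/(x**4 + 12*x**2 + 36)
d/dx[G] - f(x) = (2*x - 2)/(x**4 + 12*x**2 + 36) != 0.

Invalid: d/dx[G] - f = (2*x - 2)/(x**4 + 12*x**2 + 36), which is not 0.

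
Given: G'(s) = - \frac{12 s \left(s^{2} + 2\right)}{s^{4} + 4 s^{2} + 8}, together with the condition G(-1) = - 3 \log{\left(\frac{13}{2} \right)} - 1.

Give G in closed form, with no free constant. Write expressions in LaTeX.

G(s) = - 3 \log{\left(\frac{s^{4}}{2} + 2 s^{2} + 4 \right)} - 1

G'(s) matches the chain-rule pattern g'(h)*h' with inner function h(s) = \frac{s^{4}}{2} + 2 s^{2} + 4; substituting u = h(s) collapses the integral.
A general antiderivative is - 3 \log{\left(\frac{s^{4}}{2} + 2 s^{2} + 4 \right)} + C.
The condition gives C = - 3 \log{\left(\frac{13}{2} \right)} - 1 - (- 3 \log{\left(\frac{13}{2} \right)}) = -1.
So G(s) = - 3 \log{\left(\frac{s^{4}}{2} + 2 s^{2} + 4 \right)} - 1.
Check: d/ds[- 3 \log{\left(\frac{s^{4}}{2} + 2 s^{2} + 4 \right)} - 1] = \frac{- 12 s^{3} - 24 s}{s^{4} + 4 s^{2} + 8}, which equals G'(s).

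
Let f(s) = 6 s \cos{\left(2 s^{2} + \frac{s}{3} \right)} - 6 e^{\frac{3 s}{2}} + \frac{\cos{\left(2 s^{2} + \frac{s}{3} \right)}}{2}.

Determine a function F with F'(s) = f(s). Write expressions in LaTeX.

An antiderivative is F(s) = - 4 e^{\frac{3 s}{2}} + \frac{3 \sin{\left(2 s^{2} + \frac{s}{3} \right)}}{2}.

The integrand splits into summands that can be handled one at a time.
Check: d/ds[- 4 e^{\frac{3 s}{2}} + \frac{3 \sin{\left(2 s^{2} + \frac{s}{3} \right)}}{2}] = 6 s \cos{\left(2 s^{2} + \frac{s}{3} \right)} - 6 e^{\frac{3 s}{2}} + \frac{\cos{\left(2 s^{2} + \frac{s}{3} \right)}}{2} = f(s).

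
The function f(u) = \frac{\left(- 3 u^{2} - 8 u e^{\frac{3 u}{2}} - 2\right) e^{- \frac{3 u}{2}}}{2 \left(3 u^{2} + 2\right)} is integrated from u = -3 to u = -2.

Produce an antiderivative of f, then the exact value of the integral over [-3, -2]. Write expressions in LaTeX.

Antiderivative: F(u) = - \frac{2 \log{\left(3 u^{2} + 2 \right)}}{3} + \frac{e^{- \frac{3 u}{2}}}{3}; value = - \frac{e^{\frac{9}{2}}}{3} - \frac{2 \log{\left(14 \right)}}{3} + \frac{2 \log{\left(29 \right)}}{3} + \frac{e^{3}}{3}

For F(u) to be correct the identity F'(u) - f(u) = 0 must hold.
F(u) = - \frac{2 \log{\left(3 u^{2} + 2 \right)}}{3} + \frac{e^{- \frac{3 u}{2}}}{3} is an antiderivative of f.
Check: d/du[- \frac{2 \log{\left(3 u^{2} + 2 \right)}}{3} + \frac{e^{- \frac{3 u}{2}}}{3}] = \frac{- 3 u^{2} - 8 u e^{\frac{3 u}{2}} - 2}{6 u^{2} e^{\frac{3 u}{2}} + 4 e^{\frac{3 u}{2}}}, which equals f(u).
F(-2) = - \frac{2 \log{\left(14 \right)}}{3} + \frac{e^{3}}{3}; F(-3) = - \frac{2 \log{\left(29 \right)}}{3} + \frac{e^{\frac{9}{2}}}{3}.
Integral = F(-2) - F(-3) = - \frac{e^{\frac{9}{2}}}{3} - \frac{2 \log{\left(14 \right)}}{3} + \frac{2 \log{\left(29 \right)}}{3} + \frac{e^{3}}{3}.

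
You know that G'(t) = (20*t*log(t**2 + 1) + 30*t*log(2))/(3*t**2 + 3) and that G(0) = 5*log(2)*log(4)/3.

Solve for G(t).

Recognize the product-rule pattern: G'(t) = u'v + uv' with u = 5*log(2*t**2 + 2)/3, v = log(4*t**2 + 4), so integration by parts undoes it.
A general antiderivative is 5*log(2*t**2 + 2)*log(4*t**2 + 4)/3 + C.
The condition gives C = 5*log(2)*log(4)/3 - (5*log(2)*log(4)/3) = 0.
So G(t) = 5*log(2*t**2 + 2)*log(4*t**2 + 4)/3.
Check: d/dt[5*log(2*t**2 + 2)*log(4*t**2 + 4)/3] = (20*t*log(t**2 + 1) + 30*t*log(2))/(3*t**2 + 3) = G'(t).

G(t) = 5*log(2*t**2 + 2)*log(4*t**2 + 4)/3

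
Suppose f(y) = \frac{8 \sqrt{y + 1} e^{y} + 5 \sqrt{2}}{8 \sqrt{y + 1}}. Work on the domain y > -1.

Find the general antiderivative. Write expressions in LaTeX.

Whatever form F(y) takes, F'(y) = f(y) is non-negotiable.
Check: d/dy[\frac{5 \sqrt{2} \sqrt{y + 1} + 4 e^{y}}{4}] = \frac{8 \sqrt{y + 1} e^{y} + 5 \sqrt{2}}{8 \sqrt{y + 1}} = f(y).

F(y) = \frac{5 \sqrt{2} \sqrt{y + 1} + 4 e^{y}}{4} + C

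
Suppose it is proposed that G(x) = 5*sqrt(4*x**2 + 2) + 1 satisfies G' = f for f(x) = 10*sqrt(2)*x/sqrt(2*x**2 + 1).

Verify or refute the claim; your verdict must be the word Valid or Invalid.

Valid - differentiating G returns exactly f.

d/dx[G] = 10*sqrt(2)*x/sqrt(2*x**2 + 1)
This equals f(x) exactly, so the claim holds.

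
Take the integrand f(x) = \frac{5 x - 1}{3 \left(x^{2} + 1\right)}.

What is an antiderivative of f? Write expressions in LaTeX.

Differentiate the proposed F(x) back; it has to land on f(x) exactly.
Check: d/dx[\frac{5 \log{\left(x^{2} + 1 \right)}}{6} - \frac{\operatorname{atan}{\left(x \right)}}{3}] = \frac{5 x - 1}{3 x^{2} + 3}, which equals f(x).

An antiderivative is F(x) = \frac{5 \log{\left(x^{2} + 1 \right)}}{6} - \frac{\operatorname{atan}{\left(x \right)}}{3}.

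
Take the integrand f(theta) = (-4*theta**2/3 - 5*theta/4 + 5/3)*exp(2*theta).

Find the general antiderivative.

F(theta) = -2*theta**2*exp(2*theta)/3 + theta*exp(2*theta)/24 + 13*exp(2*theta)/16 + C

Recognize the product-rule pattern: f = u'v + uv' with u = -2*theta**2/3 + theta/24 + 13/16, v = exp(2*theta), so integration by parts undoes it.
Check: d/dtheta[-2*theta**2*exp(2*theta)/3 + theta*exp(2*theta)/24 + 13*exp(2*theta)/16] = -4*theta**2*exp(2*theta)/3 - 5*theta*exp(2*theta)/4 + 5*exp(2*theta)/3, which equals f(theta).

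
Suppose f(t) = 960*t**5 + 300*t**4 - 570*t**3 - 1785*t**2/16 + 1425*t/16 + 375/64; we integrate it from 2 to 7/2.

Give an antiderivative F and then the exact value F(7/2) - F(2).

The substitution u = -4*t**2 - t/2 + 5/4 works: f is exactly (dF/du)*(du/dt) for that inner function.
F(t) = 160*t**6 + 60*t**5 - 285*t**4/2 - 595*t**3/16 + 1425*t**2/32 + 375*t/64 is an antiderivative of f.
Check: d/dt[160*t**6 + 60*t**5 - 285*t**4/2 - 595*t**3/16 + 1425*t**2/32 + 375*t/64] = 960*t**5 + 300*t**4 - 570*t**3 - 1785*t**2/16 + 1425*t/16 + 375/64 = f(t).
F(7/2) = 38812585/128; F(2) = 312715/32.
Integral = F(7/2) - F(2) = 37561725/128.

Antiderivative: F(t) = 160*t**6 + 60*t**5 - 285*t**4/2 - 595*t**3/16 + 1425*t**2/32 + 375*t/64; value = 37561725/128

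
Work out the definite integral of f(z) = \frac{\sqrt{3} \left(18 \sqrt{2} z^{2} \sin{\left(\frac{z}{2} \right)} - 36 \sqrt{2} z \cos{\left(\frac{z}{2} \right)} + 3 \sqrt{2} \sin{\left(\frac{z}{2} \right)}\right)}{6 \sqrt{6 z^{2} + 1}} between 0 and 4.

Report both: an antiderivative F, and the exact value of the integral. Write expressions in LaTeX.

f has the shape u'v + uv' for u = - 3 \sqrt{4 z^{2} + \frac{2}{3}} and v = \cos{\left(\frac{z}{2} \right)} — it is the derivative of the product u*v.
F(z) = - \sqrt{6} \sqrt{6 z^{2} + 1} \cos{\left(\frac{z}{2} \right)} is an antiderivative of f.
Check: d/dz[- \sqrt{6} \sqrt{6 z^{2} + 1} \cos{\left(\frac{z}{2} \right)}] = \frac{6 \sqrt{6} z^{2} \sin{\left(\frac{z}{2} \right)} - 12 \sqrt{6} z \cos{\left(\frac{z}{2} \right)} + \sqrt{6} \sin{\left(\frac{z}{2} \right)}}{2 \sqrt{6 z^{2} + 1}}, which equals f(z).
F(4) = - \sqrt{582} \cos{\left(2 \right)}; F(0) = - \sqrt{6}.
Integral = F(4) - F(0) = \sqrt{6} - \sqrt{582} \cos{\left(2 \right)}.

Antiderivative: F(z) = - \sqrt{6} \sqrt{6 z^{2} + 1} \cos{\left(\frac{z}{2} \right)}; value = \sqrt{6} - \sqrt{582} \cos{\left(2 \right)}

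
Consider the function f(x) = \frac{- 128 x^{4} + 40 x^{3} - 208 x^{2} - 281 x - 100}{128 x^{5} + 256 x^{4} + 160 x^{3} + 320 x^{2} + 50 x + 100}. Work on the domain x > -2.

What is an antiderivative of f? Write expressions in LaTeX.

Differentiate the proposed F(x) back; it has to land on f(x) exactly.
Check: d/dx[- \frac{5 x}{16 x^{2} + 10} - \log{\left(x + 2 \right)} + \frac{2}{4 x^{2} + \frac{5}{2}}] = \frac{- 128 x^{4} + 40 x^{3} - 208 x^{2} - 281 x - 100}{128 x^{5} + 256 x^{4} + 160 x^{3} + 320 x^{2} + 50 x + 100} = f(x).

An antiderivative is F(x) = - \frac{5 x}{16 x^{2} + 10} - \log{\left(x + 2 \right)} + \frac{2}{4 x^{2} + \frac{5}{2}}.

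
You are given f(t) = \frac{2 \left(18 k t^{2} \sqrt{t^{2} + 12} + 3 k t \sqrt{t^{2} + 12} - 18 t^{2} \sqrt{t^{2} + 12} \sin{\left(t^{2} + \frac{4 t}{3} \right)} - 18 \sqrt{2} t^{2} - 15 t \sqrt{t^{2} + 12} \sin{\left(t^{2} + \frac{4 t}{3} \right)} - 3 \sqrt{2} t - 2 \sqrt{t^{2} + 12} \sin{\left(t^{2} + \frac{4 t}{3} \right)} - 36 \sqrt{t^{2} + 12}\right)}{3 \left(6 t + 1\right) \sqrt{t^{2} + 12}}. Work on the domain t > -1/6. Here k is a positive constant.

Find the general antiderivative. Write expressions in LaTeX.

F(t) = k t^{2} - 2 \sqrt{2} \sqrt{t^{2} + 12} - 4 \log{\left(3 t + \frac{1}{2} \right)} + \cos{\left(t^{2} + \frac{4 t}{3} \right)} + C

Differentiate the proposed F(t) back; it has to land on f(t) exactly.
Check: d/dt[k t^{2} - 2 \sqrt{2} \sqrt{t^{2} + 12} - 4 \log{\left(3 t + \frac{1}{2} \right)} + \cos{\left(t^{2} + \frac{4 t}{3} \right)}] = \frac{36 k t^{2} \sqrt{t^{2} + 12} + 6 k t \sqrt{t^{2} + 12} - 36 t^{2} \sqrt{t^{2} + 12} \sin{\left(t^{2} + \frac{4 t}{3} \right)} - 36 \sqrt{2} t^{2} - 30 t \sqrt{t^{2} + 12} \sin{\left(t^{2} + \frac{4 t}{3} \right)} - 6 \sqrt{2} t - 4 \sqrt{t^{2} + 12} \sin{\left(t^{2} + \frac{4 t}{3} \right)} - 72 \sqrt{t^{2} + 12}}{18 t \sqrt{t^{2} + 12} + 3 \sqrt{t^{2} + 12}}, which equals f(t).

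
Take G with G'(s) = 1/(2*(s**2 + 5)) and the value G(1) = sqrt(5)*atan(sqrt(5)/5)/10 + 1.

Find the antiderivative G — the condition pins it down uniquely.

G(s) = sqrt(5)*atan(sqrt(5)*s/5)/10 + 1

Since d/ds undoes antidifferentiation here, G(s) must give back the stated G'(s).
A general antiderivative is sqrt(5)*atan(sqrt(5)*s/5)/10 + C.
The condition gives C = sqrt(5)*atan(sqrt(5)/5)/10 + 1 - (sqrt(5)*atan(sqrt(5)/5)/10) = 1.
So G(s) = sqrt(5)*atan(sqrt(5)*s/5)/10 + 1.
Check: d/ds[sqrt(5)*atan(sqrt(5)*s/5)/10 + 1] = 1/(2*s**2 + 10), which equals G'(s).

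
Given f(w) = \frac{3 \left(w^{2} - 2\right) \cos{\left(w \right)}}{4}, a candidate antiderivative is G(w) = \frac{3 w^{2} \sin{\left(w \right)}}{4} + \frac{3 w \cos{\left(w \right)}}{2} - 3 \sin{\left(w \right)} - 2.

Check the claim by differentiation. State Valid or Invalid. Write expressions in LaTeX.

Valid. The derivative of G reproduces f.

d/dw[G] = \frac{3 w^{2} \cos{\left(w \right)}}{4} - \frac{3 \cos{\left(w \right)}}{2}
This equals f(w) exactly, so the claim holds.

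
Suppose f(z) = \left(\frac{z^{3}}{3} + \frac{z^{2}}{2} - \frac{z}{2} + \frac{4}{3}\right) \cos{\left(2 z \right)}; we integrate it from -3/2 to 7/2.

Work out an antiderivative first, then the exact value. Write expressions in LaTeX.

Antiderivative: F(z) = \frac{z^{3} \sin{\left(2 z \right)}}{6} + \frac{z^{2} \sin{\left(2 z \right)}}{4} + \frac{z^{2} \cos{\left(2 z \right)}}{4} - \frac{z \sin{\left(2 z \right)}}{2} + \frac{z \cos{\left(2 z \right)}}{4} + \frac{13 \sin{\left(2 z \right)}}{24} - \frac{\cos{\left(2 z \right)}}{4}; value = \frac{\cos{\left(3 \right)}}{16} + \frac{31 \sin{\left(3 \right)}}{24} + \frac{59 \cos{\left(7 \right)}}{16} + 9 \sin{\left(7 \right)}

For F(z) to be correct the identity F'(z) - f(z) = 0 must hold.
F(z) = \frac{z^{3} \sin{\left(2 z \right)}}{6} + \frac{z^{2} \sin{\left(2 z \right)}}{4} + \frac{z^{2} \cos{\left(2 z \right)}}{4} - \frac{z \sin{\left(2 z \right)}}{2} + \frac{z \cos{\left(2 z \right)}}{4} + \frac{13 \sin{\left(2 z \right)}}{24} - \frac{\cos{\left(2 z \right)}}{4} is an antiderivative of f.
Check: d/dz[\frac{z^{3} \sin{\left(2 z \right)}}{6} + \frac{z^{2} \sin{\left(2 z \right)}}{4} + \frac{z^{2} \cos{\left(2 z \right)}}{4} - \frac{z \sin{\left(2 z \right)}}{2} + \frac{z \cos{\left(2 z \right)}}{4} + \frac{13 \sin{\left(2 z \right)}}{24} - \frac{\cos{\left(2 z \right)}}{4}] = \frac{z^{3} \cos{\left(2 z \right)}}{3} + \frac{z^{2} \cos{\left(2 z \right)}}{2} - \frac{z \cos{\left(2 z \right)}}{2} + \frac{4 \cos{\left(2 z \right)}}{3}, which equals f(z).
F(7/2) = \frac{59 \cos{\left(7 \right)}}{16} + 9 \sin{\left(7 \right)}; F(-3/2) = - \frac{31 \sin{\left(3 \right)}}{24} - \frac{\cos{\left(3 \right)}}{16}.
Integral = F(7/2) - F(-3/2) = \frac{\cos{\left(3 \right)}}{16} + \frac{31 \sin{\left(3 \right)}}{24} + \frac{59 \cos{\left(7 \right)}}{16} + 9 \sin{\left(7 \right)}.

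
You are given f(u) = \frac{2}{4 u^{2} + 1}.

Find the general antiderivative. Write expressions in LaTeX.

F(u) = \operatorname{atan}{\left(2 u \right)} + C

Recover f(u) by differentiating a candidate F(u); any mismatch rules it out.
Check: d/du[\operatorname{atan}{\left(2 u \right)}] = \frac{2}{4 u^{2} + 1} = f(u).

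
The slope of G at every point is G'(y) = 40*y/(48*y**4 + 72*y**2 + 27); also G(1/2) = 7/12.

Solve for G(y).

G'(y) matches the chain-rule pattern g'(h)*h' with inner function h(y) = 4*y**2 + 3; substituting u = h(y) collapses the integral.
A general antiderivative is -5/(3*(4*y**2 + 3)) + C.
The condition gives C = 7/12 - (-5/12) = 1.
So G(y) = 4*(3*y**2 + 1)/(3*(4*y**2 + 3)).
Check: d/dy[4*(3*y**2 + 1)/(3*(4*y**2 + 3))] = 40*y/(48*y**4 + 72*y**2 + 27) = G'(y).

G(y) = 4*(3*y**2 + 1)/(3*(4*y**2 + 3))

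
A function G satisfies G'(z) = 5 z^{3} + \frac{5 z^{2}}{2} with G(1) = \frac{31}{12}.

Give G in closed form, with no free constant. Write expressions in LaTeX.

G(z) = \frac{5 z^{4}}{4} + \frac{5 z^{3}}{6} + \frac{1}{2}

The integrand splits into summands that can be handled one at a time.
A general antiderivative is \frac{5 z^{4}}{4} + \frac{5 z^{3}}{6} + C.
The condition gives C = \frac{31}{12} - (\frac{25}{12}) = \frac{1}{2}.
So G(z) = \frac{5 z^{4}}{4} + \frac{5 z^{3}}{6} + \frac{1}{2}.
Check: d/dz[\frac{5 z^{4}}{4} + \frac{5 z^{3}}{6} + \frac{1}{2}] = 5 z^{3} + \frac{5 z^{2}}{2} = G'(z).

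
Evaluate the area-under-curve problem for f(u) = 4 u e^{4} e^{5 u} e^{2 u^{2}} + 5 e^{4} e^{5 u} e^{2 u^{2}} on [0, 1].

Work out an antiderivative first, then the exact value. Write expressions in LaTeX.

The substitution w = 2 u^{2} + 5 u + 4 works: f is exactly (dF/dw)*(dw/du) for that inner function.
F(u) = e^{4} e^{5 u} e^{2 u^{2}} is an antiderivative of f.
Check: d/du[e^{4} e^{5 u} e^{2 u^{2}}] = 4 u e^{4} e^{5 u} e^{2 u^{2}} + 5 e^{4} e^{5 u} e^{2 u^{2}} = f(u).
F(1) = e^{11}; F(0) = e^{4}.
Integral = F(1) - F(0) = - e^{4} + e^{11}.

Antiderivative: F(u) = e^{4} e^{5 u} e^{2 u^{2}}; value = - e^{4} + e^{11}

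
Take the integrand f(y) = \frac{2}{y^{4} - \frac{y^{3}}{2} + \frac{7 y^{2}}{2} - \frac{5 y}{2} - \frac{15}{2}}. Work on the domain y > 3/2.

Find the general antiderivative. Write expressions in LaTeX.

The denominator factors as \left(y + 1\right) \left(2 y - 3\right) \left(y^{2} + 5\right); partial fractions split f into directly integrable pieces: \frac{2 \left(y - 13\right)}{87 \left(y^{2} + 5\right)} + \frac{32}{145 \left(2 y - 3\right)} - \frac{2}{15 \left(y + 1\right)}.
Check: d/dy[\frac{48 \log{\left(y - \frac{3}{2} \right)} - 58 \log{\left(y + 1 \right)} + 5 \log{\left(y^{2} + 5 \right)} - 26 \sqrt{5} \operatorname{atan}{\left(\frac{\sqrt{5} y}{5} \right)}}{435}] = \frac{4}{2 y^{4} - y^{3} + 7 y^{2} - 5 y - 15}, which equals f(y).

F(y) = \frac{48 \log{\left(y - \frac{3}{2} \right)} - 58 \log{\left(y + 1 \right)} + 5 \log{\left(y^{2} + 5 \right)} - 26 \sqrt{5} \operatorname{atan}{\left(\frac{\sqrt{5} y}{5} \right)}}{435} + C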